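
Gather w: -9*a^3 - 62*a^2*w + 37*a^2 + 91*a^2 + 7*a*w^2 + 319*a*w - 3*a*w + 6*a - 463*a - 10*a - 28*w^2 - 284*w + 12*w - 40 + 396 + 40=-9*a^3 + 128*a^2 - 467*a + w^2*(7*a - 28) + w*(-62*a^2 + 316*a - 272) + 396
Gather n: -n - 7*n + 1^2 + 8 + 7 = 16 - 8*n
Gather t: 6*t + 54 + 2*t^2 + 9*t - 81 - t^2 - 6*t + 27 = t^2 + 9*t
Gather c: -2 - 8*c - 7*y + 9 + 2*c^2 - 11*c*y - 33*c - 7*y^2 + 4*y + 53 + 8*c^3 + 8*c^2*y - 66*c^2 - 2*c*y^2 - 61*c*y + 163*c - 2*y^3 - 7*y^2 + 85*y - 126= 8*c^3 + c^2*(8*y - 64) + c*(-2*y^2 - 72*y + 122) - 2*y^3 - 14*y^2 + 82*y - 66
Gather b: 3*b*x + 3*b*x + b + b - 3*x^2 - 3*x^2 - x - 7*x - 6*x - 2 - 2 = b*(6*x + 2) - 6*x^2 - 14*x - 4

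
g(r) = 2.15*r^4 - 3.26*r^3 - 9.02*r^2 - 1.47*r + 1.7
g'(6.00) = 1395.81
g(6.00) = 1750.40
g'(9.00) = 5313.39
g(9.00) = 10987.46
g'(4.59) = 541.32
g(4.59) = 443.98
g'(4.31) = 427.65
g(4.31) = 308.71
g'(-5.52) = -1646.38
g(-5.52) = 2279.45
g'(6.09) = 1468.40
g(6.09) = 1879.27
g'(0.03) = -2.02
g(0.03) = 1.65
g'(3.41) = 164.30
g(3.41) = 53.24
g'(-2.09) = -85.00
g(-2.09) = 36.16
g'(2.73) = 51.37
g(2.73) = -16.44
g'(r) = 8.6*r^3 - 9.78*r^2 - 18.04*r - 1.47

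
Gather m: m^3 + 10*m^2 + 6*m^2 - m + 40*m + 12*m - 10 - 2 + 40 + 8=m^3 + 16*m^2 + 51*m + 36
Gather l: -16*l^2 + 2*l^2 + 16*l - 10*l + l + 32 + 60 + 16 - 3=-14*l^2 + 7*l + 105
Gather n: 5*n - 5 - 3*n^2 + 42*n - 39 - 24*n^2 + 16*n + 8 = -27*n^2 + 63*n - 36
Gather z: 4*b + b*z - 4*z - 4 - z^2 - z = 4*b - z^2 + z*(b - 5) - 4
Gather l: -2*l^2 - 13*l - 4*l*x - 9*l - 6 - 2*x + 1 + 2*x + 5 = -2*l^2 + l*(-4*x - 22)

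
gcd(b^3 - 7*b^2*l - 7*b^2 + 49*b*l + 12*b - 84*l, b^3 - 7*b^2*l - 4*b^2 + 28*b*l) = b^2 - 7*b*l - 4*b + 28*l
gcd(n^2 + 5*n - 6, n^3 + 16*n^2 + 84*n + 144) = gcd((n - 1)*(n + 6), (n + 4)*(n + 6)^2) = n + 6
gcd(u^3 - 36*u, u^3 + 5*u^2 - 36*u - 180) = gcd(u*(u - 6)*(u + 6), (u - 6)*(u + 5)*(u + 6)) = u^2 - 36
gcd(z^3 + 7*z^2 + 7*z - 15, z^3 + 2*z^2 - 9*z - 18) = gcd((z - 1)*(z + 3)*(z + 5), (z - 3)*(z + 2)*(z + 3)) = z + 3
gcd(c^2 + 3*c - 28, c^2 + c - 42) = c + 7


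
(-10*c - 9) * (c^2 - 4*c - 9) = -10*c^3 + 31*c^2 + 126*c + 81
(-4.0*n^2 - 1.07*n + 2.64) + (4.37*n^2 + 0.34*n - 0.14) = 0.37*n^2 - 0.73*n + 2.5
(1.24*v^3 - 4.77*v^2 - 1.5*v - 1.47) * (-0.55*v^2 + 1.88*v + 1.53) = -0.682*v^5 + 4.9547*v^4 - 6.2454*v^3 - 9.3096*v^2 - 5.0586*v - 2.2491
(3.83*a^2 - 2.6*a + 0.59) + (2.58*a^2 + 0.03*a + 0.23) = 6.41*a^2 - 2.57*a + 0.82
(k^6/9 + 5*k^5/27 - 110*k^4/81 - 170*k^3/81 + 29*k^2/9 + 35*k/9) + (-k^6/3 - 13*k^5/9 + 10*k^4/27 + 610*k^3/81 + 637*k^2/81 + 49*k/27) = -2*k^6/9 - 34*k^5/27 - 80*k^4/81 + 440*k^3/81 + 898*k^2/81 + 154*k/27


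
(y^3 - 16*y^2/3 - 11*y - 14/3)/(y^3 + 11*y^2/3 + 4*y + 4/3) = (y - 7)/(y + 2)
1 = 1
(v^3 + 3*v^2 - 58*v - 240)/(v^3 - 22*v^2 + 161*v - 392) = (v^2 + 11*v + 30)/(v^2 - 14*v + 49)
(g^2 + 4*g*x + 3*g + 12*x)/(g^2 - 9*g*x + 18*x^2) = (g^2 + 4*g*x + 3*g + 12*x)/(g^2 - 9*g*x + 18*x^2)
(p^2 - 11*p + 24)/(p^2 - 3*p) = (p - 8)/p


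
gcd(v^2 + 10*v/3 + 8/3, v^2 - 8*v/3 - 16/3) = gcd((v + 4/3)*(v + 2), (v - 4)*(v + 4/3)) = v + 4/3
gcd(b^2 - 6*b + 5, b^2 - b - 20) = b - 5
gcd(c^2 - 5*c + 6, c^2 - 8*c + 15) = c - 3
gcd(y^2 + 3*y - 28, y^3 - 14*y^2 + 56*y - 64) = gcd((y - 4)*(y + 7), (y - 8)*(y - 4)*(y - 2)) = y - 4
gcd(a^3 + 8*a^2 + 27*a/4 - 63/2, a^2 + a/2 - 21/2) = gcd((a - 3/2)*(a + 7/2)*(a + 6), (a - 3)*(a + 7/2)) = a + 7/2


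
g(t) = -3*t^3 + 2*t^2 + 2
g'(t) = -9*t^2 + 4*t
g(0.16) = 2.04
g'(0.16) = 0.41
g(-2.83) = 86.01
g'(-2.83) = -83.40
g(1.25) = -0.73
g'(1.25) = -9.06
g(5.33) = -395.44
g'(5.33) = -234.36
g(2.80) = -48.18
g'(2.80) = -59.36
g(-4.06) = 235.74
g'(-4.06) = -164.59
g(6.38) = -695.67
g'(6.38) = -340.82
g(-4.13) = 247.45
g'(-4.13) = -170.03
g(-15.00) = 10577.00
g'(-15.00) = -2085.00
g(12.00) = -4894.00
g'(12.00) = -1248.00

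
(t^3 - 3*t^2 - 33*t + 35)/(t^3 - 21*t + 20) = (t - 7)/(t - 4)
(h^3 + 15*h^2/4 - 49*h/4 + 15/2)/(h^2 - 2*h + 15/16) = 4*(h^2 + 5*h - 6)/(4*h - 3)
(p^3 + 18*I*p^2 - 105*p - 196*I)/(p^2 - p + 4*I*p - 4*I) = (p^2 + 14*I*p - 49)/(p - 1)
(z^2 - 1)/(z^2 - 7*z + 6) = (z + 1)/(z - 6)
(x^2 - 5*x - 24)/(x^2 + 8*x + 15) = (x - 8)/(x + 5)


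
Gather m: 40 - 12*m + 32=72 - 12*m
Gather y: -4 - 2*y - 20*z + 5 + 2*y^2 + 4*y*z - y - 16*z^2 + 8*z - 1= 2*y^2 + y*(4*z - 3) - 16*z^2 - 12*z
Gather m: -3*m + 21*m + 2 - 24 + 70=18*m + 48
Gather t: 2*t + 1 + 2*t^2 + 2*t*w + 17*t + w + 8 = 2*t^2 + t*(2*w + 19) + w + 9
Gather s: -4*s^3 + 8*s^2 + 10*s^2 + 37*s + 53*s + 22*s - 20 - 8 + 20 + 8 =-4*s^3 + 18*s^2 + 112*s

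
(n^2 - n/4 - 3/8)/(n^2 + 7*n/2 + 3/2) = (n - 3/4)/(n + 3)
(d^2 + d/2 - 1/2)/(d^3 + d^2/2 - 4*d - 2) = (2*d^2 + d - 1)/(2*d^3 + d^2 - 8*d - 4)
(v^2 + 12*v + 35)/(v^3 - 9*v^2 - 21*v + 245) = (v + 7)/(v^2 - 14*v + 49)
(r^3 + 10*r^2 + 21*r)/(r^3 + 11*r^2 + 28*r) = (r + 3)/(r + 4)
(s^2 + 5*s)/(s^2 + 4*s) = (s + 5)/(s + 4)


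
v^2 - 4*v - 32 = (v - 8)*(v + 4)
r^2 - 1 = (r - 1)*(r + 1)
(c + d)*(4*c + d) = 4*c^2 + 5*c*d + d^2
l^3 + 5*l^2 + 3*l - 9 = (l - 1)*(l + 3)^2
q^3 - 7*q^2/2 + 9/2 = (q - 3)*(q - 3/2)*(q + 1)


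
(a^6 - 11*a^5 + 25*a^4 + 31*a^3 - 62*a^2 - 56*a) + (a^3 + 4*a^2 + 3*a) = a^6 - 11*a^5 + 25*a^4 + 32*a^3 - 58*a^2 - 53*a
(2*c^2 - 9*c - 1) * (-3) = -6*c^2 + 27*c + 3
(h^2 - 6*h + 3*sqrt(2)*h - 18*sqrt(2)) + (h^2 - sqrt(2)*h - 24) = 2*h^2 - 6*h + 2*sqrt(2)*h - 18*sqrt(2) - 24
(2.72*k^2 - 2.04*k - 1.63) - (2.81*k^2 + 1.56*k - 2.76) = -0.0899999999999999*k^2 - 3.6*k + 1.13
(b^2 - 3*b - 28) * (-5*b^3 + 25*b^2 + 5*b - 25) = -5*b^5 + 40*b^4 + 70*b^3 - 740*b^2 - 65*b + 700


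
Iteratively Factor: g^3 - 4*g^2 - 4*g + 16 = (g + 2)*(g^2 - 6*g + 8) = (g - 2)*(g + 2)*(g - 4)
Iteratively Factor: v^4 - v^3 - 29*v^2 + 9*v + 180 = (v + 3)*(v^3 - 4*v^2 - 17*v + 60) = (v - 3)*(v + 3)*(v^2 - v - 20) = (v - 3)*(v + 3)*(v + 4)*(v - 5)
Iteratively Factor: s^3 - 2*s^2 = (s)*(s^2 - 2*s) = s*(s - 2)*(s)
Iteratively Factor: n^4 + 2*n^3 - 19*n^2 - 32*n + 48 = (n + 4)*(n^3 - 2*n^2 - 11*n + 12) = (n + 3)*(n + 4)*(n^2 - 5*n + 4) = (n - 1)*(n + 3)*(n + 4)*(n - 4)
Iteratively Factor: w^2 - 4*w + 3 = (w - 3)*(w - 1)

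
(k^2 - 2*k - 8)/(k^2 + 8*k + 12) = (k - 4)/(k + 6)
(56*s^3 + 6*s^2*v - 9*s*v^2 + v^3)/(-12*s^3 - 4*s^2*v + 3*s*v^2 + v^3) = (-28*s^2 + 11*s*v - v^2)/(6*s^2 - s*v - v^2)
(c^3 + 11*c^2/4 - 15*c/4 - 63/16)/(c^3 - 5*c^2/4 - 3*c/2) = (c^2 + 2*c - 21/4)/(c*(c - 2))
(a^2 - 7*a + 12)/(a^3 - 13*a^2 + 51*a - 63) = (a - 4)/(a^2 - 10*a + 21)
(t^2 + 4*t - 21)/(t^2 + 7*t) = (t - 3)/t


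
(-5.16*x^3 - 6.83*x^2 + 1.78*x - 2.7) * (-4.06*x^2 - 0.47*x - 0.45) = 20.9496*x^5 + 30.155*x^4 - 1.6947*x^3 + 13.1989*x^2 + 0.468*x + 1.215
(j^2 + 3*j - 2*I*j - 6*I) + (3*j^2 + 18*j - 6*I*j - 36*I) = 4*j^2 + 21*j - 8*I*j - 42*I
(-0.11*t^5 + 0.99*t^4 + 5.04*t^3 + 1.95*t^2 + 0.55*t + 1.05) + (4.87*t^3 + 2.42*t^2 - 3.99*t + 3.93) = -0.11*t^5 + 0.99*t^4 + 9.91*t^3 + 4.37*t^2 - 3.44*t + 4.98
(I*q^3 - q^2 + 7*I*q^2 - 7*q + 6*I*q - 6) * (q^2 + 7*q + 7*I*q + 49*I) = I*q^5 - 8*q^4 + 14*I*q^4 - 112*q^3 + 48*I*q^3 - 440*q^2 - 56*I*q^2 - 336*q - 385*I*q - 294*I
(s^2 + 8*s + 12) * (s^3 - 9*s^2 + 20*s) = s^5 - s^4 - 40*s^3 + 52*s^2 + 240*s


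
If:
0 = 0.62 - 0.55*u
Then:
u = 1.13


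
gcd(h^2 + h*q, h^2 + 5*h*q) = h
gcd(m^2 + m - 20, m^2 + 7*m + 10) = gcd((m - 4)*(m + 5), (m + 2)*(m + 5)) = m + 5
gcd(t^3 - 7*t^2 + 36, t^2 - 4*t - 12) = t^2 - 4*t - 12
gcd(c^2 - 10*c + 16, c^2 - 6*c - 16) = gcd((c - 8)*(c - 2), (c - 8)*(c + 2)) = c - 8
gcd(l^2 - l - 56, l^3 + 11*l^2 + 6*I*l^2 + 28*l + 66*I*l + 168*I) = l + 7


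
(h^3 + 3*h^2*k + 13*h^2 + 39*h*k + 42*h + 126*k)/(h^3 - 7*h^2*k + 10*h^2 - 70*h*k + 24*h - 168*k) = (h^2 + 3*h*k + 7*h + 21*k)/(h^2 - 7*h*k + 4*h - 28*k)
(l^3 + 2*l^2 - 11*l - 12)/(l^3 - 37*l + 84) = (l^2 + 5*l + 4)/(l^2 + 3*l - 28)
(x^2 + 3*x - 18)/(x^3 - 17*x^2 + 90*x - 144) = (x + 6)/(x^2 - 14*x + 48)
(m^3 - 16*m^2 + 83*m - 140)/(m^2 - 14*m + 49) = (m^2 - 9*m + 20)/(m - 7)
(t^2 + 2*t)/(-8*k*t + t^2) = (t + 2)/(-8*k + t)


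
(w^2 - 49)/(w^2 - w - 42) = (w + 7)/(w + 6)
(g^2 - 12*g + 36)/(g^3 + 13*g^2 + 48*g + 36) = (g^2 - 12*g + 36)/(g^3 + 13*g^2 + 48*g + 36)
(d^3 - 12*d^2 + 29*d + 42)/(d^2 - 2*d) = (d^3 - 12*d^2 + 29*d + 42)/(d*(d - 2))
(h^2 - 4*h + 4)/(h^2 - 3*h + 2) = (h - 2)/(h - 1)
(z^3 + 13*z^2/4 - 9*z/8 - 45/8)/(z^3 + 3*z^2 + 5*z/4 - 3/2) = (4*z^2 + 7*z - 15)/(2*(2*z^2 + 3*z - 2))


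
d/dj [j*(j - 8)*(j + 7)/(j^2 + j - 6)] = (j^4 + 2*j^3 + 37*j^2 + 12*j + 336)/(j^4 + 2*j^3 - 11*j^2 - 12*j + 36)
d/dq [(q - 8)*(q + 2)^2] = (q + 2)*(3*q - 14)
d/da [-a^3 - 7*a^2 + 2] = a*(-3*a - 14)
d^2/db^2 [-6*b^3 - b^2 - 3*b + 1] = -36*b - 2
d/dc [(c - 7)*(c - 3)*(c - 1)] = 3*c^2 - 22*c + 31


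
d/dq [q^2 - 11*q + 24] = 2*q - 11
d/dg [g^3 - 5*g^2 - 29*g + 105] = 3*g^2 - 10*g - 29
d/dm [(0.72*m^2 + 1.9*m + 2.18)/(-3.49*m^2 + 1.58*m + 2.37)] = (7.7686*m^2 + 18.6292*m + 1.0586)/(12.1801*m^4 - 11.0284*m^3 - 14.0462*m^2 + 7.4892*m + 5.6169)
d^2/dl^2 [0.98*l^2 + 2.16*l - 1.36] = 1.96000000000000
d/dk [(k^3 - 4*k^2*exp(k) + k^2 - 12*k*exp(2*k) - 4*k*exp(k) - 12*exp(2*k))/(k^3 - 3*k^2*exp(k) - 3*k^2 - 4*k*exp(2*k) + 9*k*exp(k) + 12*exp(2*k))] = ((-k^3 + 4*k^2*exp(k) - k^2 + 12*k*exp(2*k) + 4*k*exp(k) + 12*exp(2*k))*(-3*k^2*exp(k) + 3*k^2 - 8*k*exp(2*k) + 3*k*exp(k) - 6*k + 20*exp(2*k) + 9*exp(k)) + (k^3 - 3*k^2*exp(k) - 3*k^2 - 4*k*exp(2*k) + 9*k*exp(k) + 12*exp(2*k))*(-4*k^2*exp(k) + 3*k^2 - 24*k*exp(2*k) - 12*k*exp(k) + 2*k - 36*exp(2*k) - 4*exp(k)))/(k^3 - 3*k^2*exp(k) - 3*k^2 - 4*k*exp(2*k) + 9*k*exp(k) + 12*exp(2*k))^2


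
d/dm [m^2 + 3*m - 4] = 2*m + 3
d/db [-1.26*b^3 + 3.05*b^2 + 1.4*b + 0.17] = -3.78*b^2 + 6.1*b + 1.4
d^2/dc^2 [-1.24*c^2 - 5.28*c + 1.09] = -2.48000000000000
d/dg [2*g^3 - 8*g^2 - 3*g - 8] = 6*g^2 - 16*g - 3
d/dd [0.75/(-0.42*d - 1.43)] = 0.315/(0.42*d + 1.43)^2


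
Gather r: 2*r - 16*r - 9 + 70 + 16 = 77 - 14*r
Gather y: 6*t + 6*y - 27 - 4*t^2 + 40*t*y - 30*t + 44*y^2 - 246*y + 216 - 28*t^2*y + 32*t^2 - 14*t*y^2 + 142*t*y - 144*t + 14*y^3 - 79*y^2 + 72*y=28*t^2 - 168*t + 14*y^3 + y^2*(-14*t - 35) + y*(-28*t^2 + 182*t - 168) + 189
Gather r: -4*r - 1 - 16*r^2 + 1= -16*r^2 - 4*r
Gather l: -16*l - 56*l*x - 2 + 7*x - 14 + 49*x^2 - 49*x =l*(-56*x - 16) + 49*x^2 - 42*x - 16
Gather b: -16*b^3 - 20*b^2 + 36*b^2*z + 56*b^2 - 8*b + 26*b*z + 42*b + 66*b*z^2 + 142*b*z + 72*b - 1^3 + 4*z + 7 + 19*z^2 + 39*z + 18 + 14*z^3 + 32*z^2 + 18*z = -16*b^3 + b^2*(36*z + 36) + b*(66*z^2 + 168*z + 106) + 14*z^3 + 51*z^2 + 61*z + 24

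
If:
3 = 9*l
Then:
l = 1/3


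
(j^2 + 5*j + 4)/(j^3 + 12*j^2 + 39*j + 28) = 1/(j + 7)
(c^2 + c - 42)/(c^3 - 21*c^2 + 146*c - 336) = (c + 7)/(c^2 - 15*c + 56)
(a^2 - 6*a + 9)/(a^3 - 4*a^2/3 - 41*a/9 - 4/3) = 9*(a - 3)/(9*a^2 + 15*a + 4)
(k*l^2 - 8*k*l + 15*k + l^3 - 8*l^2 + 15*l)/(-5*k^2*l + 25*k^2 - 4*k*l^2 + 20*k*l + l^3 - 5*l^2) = (3 - l)/(5*k - l)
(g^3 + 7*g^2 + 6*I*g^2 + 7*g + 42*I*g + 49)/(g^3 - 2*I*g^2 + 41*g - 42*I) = (g^2 + 7*g*(1 + I) + 49*I)/(g^2 - I*g + 42)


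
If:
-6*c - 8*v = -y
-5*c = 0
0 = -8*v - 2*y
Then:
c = 0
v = 0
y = 0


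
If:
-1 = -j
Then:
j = 1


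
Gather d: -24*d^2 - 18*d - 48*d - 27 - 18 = -24*d^2 - 66*d - 45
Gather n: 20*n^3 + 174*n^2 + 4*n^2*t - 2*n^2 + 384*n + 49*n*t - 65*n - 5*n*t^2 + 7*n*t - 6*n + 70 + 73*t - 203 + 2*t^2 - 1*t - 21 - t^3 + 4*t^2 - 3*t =20*n^3 + n^2*(4*t + 172) + n*(-5*t^2 + 56*t + 313) - t^3 + 6*t^2 + 69*t - 154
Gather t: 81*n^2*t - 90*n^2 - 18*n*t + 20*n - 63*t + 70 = -90*n^2 + 20*n + t*(81*n^2 - 18*n - 63) + 70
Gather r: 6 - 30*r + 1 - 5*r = 7 - 35*r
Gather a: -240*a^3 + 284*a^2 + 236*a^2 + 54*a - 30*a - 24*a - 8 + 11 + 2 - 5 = -240*a^3 + 520*a^2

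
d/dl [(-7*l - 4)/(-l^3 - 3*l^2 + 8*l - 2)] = (-14*l^3 - 33*l^2 - 24*l + 46)/(l^6 + 6*l^5 - 7*l^4 - 44*l^3 + 76*l^2 - 32*l + 4)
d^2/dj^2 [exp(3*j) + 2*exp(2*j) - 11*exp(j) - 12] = (9*exp(2*j) + 8*exp(j) - 11)*exp(j)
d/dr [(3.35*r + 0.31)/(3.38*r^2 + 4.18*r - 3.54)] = (11.323*r^2 + 14.003*r - (3.35*r + 0.31)*(6.76*r + 4.18) - 11.859)/(3.38*r^2 + 4.18*r - 3.54)^2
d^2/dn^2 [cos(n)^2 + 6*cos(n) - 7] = -6*cos(n) - 2*cos(2*n)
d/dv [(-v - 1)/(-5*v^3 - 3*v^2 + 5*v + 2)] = (5*v^3 + 3*v^2 - 5*v - (v + 1)*(15*v^2 + 6*v - 5) - 2)/(5*v^3 + 3*v^2 - 5*v - 2)^2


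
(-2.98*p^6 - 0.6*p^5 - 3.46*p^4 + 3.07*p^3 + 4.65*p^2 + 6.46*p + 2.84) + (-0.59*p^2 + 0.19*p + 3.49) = -2.98*p^6 - 0.6*p^5 - 3.46*p^4 + 3.07*p^3 + 4.06*p^2 + 6.65*p + 6.33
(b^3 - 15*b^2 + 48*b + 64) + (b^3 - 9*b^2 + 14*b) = 2*b^3 - 24*b^2 + 62*b + 64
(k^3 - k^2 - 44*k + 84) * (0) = 0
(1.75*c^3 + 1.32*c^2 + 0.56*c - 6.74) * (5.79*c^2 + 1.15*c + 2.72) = 10.1325*c^5 + 9.6553*c^4 + 9.5204*c^3 - 34.7902*c^2 - 6.2278*c - 18.3328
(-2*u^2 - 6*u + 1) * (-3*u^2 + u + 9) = 6*u^4 + 16*u^3 - 27*u^2 - 53*u + 9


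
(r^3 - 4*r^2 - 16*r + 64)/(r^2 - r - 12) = (r^2 - 16)/(r + 3)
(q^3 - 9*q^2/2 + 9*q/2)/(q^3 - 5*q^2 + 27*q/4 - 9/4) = 2*q/(2*q - 1)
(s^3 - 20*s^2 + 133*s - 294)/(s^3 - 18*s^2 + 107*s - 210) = (s - 7)/(s - 5)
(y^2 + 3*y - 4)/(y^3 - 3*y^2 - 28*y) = (y - 1)/(y*(y - 7))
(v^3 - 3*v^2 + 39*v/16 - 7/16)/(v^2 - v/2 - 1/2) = (16*v^2 - 32*v + 7)/(8*(2*v + 1))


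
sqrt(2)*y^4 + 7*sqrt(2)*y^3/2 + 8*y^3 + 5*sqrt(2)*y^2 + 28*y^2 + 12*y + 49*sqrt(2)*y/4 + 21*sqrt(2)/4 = (y + 1/2)*(y + 3)*(y + 7*sqrt(2)/2)*(sqrt(2)*y + 1)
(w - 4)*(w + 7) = w^2 + 3*w - 28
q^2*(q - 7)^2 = q^4 - 14*q^3 + 49*q^2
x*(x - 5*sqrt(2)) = x^2 - 5*sqrt(2)*x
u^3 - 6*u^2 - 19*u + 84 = (u - 7)*(u - 3)*(u + 4)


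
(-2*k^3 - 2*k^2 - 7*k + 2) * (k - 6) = -2*k^4 + 10*k^3 + 5*k^2 + 44*k - 12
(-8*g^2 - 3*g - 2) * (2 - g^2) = 8*g^4 + 3*g^3 - 14*g^2 - 6*g - 4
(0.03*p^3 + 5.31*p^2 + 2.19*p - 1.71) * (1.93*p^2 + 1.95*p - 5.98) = 0.0579*p^5 + 10.3068*p^4 + 14.4018*p^3 - 30.7836*p^2 - 16.4307*p + 10.2258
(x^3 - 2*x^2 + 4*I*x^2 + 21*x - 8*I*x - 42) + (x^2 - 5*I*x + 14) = x^3 - x^2 + 4*I*x^2 + 21*x - 13*I*x - 28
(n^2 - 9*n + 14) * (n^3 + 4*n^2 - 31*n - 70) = n^5 - 5*n^4 - 53*n^3 + 265*n^2 + 196*n - 980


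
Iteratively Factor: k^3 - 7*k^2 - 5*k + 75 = (k - 5)*(k^2 - 2*k - 15) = (k - 5)*(k + 3)*(k - 5)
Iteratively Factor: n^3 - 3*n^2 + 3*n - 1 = (n - 1)*(n^2 - 2*n + 1) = (n - 1)^2*(n - 1)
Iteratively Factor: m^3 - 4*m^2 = (m - 4)*(m^2) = m*(m - 4)*(m)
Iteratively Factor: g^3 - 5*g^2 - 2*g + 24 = (g - 3)*(g^2 - 2*g - 8) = (g - 4)*(g - 3)*(g + 2)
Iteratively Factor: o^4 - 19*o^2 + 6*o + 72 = (o - 3)*(o^3 + 3*o^2 - 10*o - 24) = (o - 3)*(o + 2)*(o^2 + o - 12) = (o - 3)*(o + 2)*(o + 4)*(o - 3)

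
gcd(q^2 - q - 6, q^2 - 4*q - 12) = q + 2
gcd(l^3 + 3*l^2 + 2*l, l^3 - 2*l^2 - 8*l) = l^2 + 2*l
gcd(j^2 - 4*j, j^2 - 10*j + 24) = j - 4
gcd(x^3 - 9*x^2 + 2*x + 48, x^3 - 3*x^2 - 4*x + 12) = x^2 - x - 6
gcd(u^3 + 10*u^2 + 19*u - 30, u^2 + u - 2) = u - 1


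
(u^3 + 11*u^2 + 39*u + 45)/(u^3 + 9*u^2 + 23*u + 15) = (u + 3)/(u + 1)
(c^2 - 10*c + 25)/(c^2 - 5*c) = (c - 5)/c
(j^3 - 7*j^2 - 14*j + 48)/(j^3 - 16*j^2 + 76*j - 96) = (j + 3)/(j - 6)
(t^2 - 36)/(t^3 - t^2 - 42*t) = (t - 6)/(t*(t - 7))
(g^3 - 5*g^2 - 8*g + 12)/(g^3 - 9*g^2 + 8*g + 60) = (g - 1)/(g - 5)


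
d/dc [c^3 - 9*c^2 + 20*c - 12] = 3*c^2 - 18*c + 20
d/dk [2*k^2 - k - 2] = 4*k - 1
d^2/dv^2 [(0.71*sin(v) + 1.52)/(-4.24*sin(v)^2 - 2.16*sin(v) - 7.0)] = (12.764096*sin(v)^5 + 102.801344*sin(v)^4 - 110.202688*sin(v)^3 - 348.0536*sin(v)^2 + 54.719792*sin(v) + 97.514176)/(4.24*sin(v)^2 + 2.16*sin(v) + 7.0)^3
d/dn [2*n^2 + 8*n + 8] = 4*n + 8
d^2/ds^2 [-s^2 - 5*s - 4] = -2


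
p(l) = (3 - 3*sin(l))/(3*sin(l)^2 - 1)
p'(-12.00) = -184.83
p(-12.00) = -10.20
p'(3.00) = -0.72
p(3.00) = -2.74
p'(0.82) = -10.01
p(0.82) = 1.34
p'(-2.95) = -8.35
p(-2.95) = -4.01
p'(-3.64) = 31.51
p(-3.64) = -4.98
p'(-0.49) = 105.53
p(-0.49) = -13.15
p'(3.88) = -109.99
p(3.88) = 13.97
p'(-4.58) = 0.21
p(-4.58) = 0.01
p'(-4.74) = -0.04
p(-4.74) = 0.00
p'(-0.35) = 22.94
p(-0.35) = -6.22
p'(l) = -6*(3 - 3*sin(l))*sin(l)*cos(l)/(3*sin(l)^2 - 1)^2 - 3*cos(l)/(3*sin(l)^2 - 1)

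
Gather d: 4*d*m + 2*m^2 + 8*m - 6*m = 4*d*m + 2*m^2 + 2*m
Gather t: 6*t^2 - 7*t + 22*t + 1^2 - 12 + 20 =6*t^2 + 15*t + 9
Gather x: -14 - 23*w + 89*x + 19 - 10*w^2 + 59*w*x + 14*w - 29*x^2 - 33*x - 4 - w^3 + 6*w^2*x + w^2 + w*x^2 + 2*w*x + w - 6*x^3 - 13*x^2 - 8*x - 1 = -w^3 - 9*w^2 - 8*w - 6*x^3 + x^2*(w - 42) + x*(6*w^2 + 61*w + 48)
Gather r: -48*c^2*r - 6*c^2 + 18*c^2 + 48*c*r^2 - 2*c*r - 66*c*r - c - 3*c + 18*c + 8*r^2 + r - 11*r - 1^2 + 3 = 12*c^2 + 14*c + r^2*(48*c + 8) + r*(-48*c^2 - 68*c - 10) + 2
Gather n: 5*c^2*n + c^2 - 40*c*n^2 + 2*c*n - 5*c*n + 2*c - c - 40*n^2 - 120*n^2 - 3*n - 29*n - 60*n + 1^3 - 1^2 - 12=c^2 + c + n^2*(-40*c - 160) + n*(5*c^2 - 3*c - 92) - 12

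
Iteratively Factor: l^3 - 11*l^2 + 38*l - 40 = (l - 2)*(l^2 - 9*l + 20) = (l - 5)*(l - 2)*(l - 4)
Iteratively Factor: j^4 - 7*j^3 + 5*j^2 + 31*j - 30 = (j + 2)*(j^3 - 9*j^2 + 23*j - 15) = (j - 5)*(j + 2)*(j^2 - 4*j + 3) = (j - 5)*(j - 1)*(j + 2)*(j - 3)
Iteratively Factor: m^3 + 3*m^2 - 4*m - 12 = (m + 3)*(m^2 - 4) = (m - 2)*(m + 3)*(m + 2)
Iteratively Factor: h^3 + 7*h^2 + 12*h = (h + 4)*(h^2 + 3*h) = h*(h + 4)*(h + 3)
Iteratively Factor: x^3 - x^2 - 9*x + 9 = (x + 3)*(x^2 - 4*x + 3) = (x - 3)*(x + 3)*(x - 1)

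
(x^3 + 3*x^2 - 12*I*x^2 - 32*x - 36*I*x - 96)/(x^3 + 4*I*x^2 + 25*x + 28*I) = (x^2 + x*(3 - 8*I) - 24*I)/(x^2 + 8*I*x - 7)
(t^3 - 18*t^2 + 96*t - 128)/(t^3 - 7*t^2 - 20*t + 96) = (t^2 - 10*t + 16)/(t^2 + t - 12)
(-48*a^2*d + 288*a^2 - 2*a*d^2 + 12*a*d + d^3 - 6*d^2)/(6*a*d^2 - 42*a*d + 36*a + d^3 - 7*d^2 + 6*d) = (-8*a + d)/(d - 1)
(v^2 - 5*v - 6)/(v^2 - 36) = (v + 1)/(v + 6)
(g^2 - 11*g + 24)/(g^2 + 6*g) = (g^2 - 11*g + 24)/(g*(g + 6))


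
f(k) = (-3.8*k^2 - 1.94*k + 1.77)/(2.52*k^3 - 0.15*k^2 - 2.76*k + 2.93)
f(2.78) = -0.68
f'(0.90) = -2.04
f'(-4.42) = 0.07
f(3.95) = -0.45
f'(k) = (-7.6*k - 1.94)/(2.52*k^3 - 0.15*k^2 - 2.76*k + 2.93) + (-7.56*k^2 + 0.3*k + 2.76)*(-3.8*k^2 - 1.94*k + 1.77)/(2.52*k^3 - 0.15*k^2 - 2.76*k + 2.93)^2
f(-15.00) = 0.10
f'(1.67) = 0.80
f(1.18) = -1.61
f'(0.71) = -3.69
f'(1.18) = 0.29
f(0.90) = -1.41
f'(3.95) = 0.13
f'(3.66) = 0.16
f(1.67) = -1.25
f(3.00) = -0.62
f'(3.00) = 0.25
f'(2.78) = 0.30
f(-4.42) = 0.31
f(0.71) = -0.85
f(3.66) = -0.49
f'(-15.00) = 0.01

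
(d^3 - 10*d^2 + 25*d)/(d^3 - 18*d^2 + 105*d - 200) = d/(d - 8)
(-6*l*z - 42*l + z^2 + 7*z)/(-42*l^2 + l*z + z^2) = (z + 7)/(7*l + z)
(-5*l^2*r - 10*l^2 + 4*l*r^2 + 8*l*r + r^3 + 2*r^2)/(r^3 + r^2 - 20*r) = (-5*l^2*r - 10*l^2 + 4*l*r^2 + 8*l*r + r^3 + 2*r^2)/(r*(r^2 + r - 20))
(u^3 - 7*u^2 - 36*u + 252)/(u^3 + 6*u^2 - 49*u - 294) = (u - 6)/(u + 7)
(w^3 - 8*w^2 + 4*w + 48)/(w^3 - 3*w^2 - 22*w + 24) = (w^2 - 2*w - 8)/(w^2 + 3*w - 4)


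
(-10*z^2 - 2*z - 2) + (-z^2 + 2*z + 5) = 3 - 11*z^2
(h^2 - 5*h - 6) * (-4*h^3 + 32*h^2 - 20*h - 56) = -4*h^5 + 52*h^4 - 156*h^3 - 148*h^2 + 400*h + 336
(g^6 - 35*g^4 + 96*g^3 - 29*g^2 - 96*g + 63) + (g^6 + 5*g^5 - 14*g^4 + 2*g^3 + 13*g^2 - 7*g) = 2*g^6 + 5*g^5 - 49*g^4 + 98*g^3 - 16*g^2 - 103*g + 63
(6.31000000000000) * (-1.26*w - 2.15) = -7.9506*w - 13.5665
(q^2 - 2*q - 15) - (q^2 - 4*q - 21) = 2*q + 6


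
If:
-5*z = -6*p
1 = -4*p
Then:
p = -1/4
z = -3/10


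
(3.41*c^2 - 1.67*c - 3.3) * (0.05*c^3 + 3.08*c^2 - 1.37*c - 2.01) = 0.1705*c^5 + 10.4193*c^4 - 9.9803*c^3 - 14.7302*c^2 + 7.8777*c + 6.633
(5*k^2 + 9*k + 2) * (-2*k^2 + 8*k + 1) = -10*k^4 + 22*k^3 + 73*k^2 + 25*k + 2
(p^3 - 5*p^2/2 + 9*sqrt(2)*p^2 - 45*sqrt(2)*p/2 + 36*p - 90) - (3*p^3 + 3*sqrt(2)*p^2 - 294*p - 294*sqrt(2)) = -2*p^3 - 5*p^2/2 + 6*sqrt(2)*p^2 - 45*sqrt(2)*p/2 + 330*p - 90 + 294*sqrt(2)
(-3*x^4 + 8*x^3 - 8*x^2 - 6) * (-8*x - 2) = 24*x^5 - 58*x^4 + 48*x^3 + 16*x^2 + 48*x + 12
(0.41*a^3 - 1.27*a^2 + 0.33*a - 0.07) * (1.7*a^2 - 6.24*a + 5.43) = 0.697*a^5 - 4.7174*a^4 + 10.7121*a^3 - 9.0743*a^2 + 2.2287*a - 0.3801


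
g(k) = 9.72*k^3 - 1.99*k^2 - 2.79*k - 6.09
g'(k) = 29.16*k^2 - 3.98*k - 2.79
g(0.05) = -6.23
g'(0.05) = -2.92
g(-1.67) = -52.25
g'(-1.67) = 85.18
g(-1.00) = -15.01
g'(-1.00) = 30.35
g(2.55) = 135.03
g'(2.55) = 176.67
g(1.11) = 1.65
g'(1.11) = 28.72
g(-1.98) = -83.82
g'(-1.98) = 119.41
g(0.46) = -6.85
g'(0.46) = 1.55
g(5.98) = 1984.66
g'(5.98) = 1016.18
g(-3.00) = -278.07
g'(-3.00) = 271.59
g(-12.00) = -17055.33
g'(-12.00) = 4244.01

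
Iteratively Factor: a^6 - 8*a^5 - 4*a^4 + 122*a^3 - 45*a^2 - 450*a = (a - 5)*(a^5 - 3*a^4 - 19*a^3 + 27*a^2 + 90*a) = (a - 5)*(a + 3)*(a^4 - 6*a^3 - a^2 + 30*a) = (a - 5)*(a + 2)*(a + 3)*(a^3 - 8*a^2 + 15*a) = (a - 5)^2*(a + 2)*(a + 3)*(a^2 - 3*a) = (a - 5)^2*(a - 3)*(a + 2)*(a + 3)*(a)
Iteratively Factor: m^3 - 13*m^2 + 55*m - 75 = (m - 3)*(m^2 - 10*m + 25) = (m - 5)*(m - 3)*(m - 5)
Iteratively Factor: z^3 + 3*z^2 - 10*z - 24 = (z + 4)*(z^2 - z - 6) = (z - 3)*(z + 4)*(z + 2)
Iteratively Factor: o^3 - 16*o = (o)*(o^2 - 16) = o*(o + 4)*(o - 4)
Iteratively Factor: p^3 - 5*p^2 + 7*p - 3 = (p - 1)*(p^2 - 4*p + 3) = (p - 1)^2*(p - 3)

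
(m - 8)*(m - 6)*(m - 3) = m^3 - 17*m^2 + 90*m - 144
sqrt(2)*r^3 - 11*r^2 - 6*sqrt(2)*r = r*(r - 6*sqrt(2))*(sqrt(2)*r + 1)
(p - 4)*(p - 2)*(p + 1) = p^3 - 5*p^2 + 2*p + 8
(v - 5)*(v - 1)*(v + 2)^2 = v^4 - 2*v^3 - 15*v^2 - 4*v + 20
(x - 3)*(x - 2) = x^2 - 5*x + 6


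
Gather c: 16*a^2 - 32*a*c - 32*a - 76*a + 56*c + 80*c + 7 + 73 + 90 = 16*a^2 - 108*a + c*(136 - 32*a) + 170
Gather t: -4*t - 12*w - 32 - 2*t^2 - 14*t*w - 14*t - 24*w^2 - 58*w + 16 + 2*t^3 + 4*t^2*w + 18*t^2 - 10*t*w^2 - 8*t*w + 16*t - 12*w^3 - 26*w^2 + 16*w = 2*t^3 + t^2*(4*w + 16) + t*(-10*w^2 - 22*w - 2) - 12*w^3 - 50*w^2 - 54*w - 16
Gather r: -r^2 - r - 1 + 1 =-r^2 - r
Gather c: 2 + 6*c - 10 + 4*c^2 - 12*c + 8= 4*c^2 - 6*c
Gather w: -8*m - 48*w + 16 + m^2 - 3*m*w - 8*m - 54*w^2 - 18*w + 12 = m^2 - 16*m - 54*w^2 + w*(-3*m - 66) + 28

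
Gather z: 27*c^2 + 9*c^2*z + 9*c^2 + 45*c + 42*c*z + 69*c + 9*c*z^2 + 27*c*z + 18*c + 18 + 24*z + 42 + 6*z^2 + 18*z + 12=36*c^2 + 132*c + z^2*(9*c + 6) + z*(9*c^2 + 69*c + 42) + 72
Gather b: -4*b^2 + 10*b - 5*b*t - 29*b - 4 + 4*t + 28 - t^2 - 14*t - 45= -4*b^2 + b*(-5*t - 19) - t^2 - 10*t - 21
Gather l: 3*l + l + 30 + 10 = 4*l + 40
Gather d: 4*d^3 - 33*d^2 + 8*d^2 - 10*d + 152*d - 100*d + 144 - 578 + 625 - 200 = 4*d^3 - 25*d^2 + 42*d - 9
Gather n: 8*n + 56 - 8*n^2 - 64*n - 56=-8*n^2 - 56*n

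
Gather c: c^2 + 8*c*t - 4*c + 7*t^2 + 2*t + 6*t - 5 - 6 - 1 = c^2 + c*(8*t - 4) + 7*t^2 + 8*t - 12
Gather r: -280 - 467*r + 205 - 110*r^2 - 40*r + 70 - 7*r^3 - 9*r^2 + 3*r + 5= -7*r^3 - 119*r^2 - 504*r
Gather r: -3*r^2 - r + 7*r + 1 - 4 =-3*r^2 + 6*r - 3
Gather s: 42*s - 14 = 42*s - 14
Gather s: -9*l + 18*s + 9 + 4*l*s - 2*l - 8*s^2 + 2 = -11*l - 8*s^2 + s*(4*l + 18) + 11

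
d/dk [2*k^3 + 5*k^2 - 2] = 2*k*(3*k + 5)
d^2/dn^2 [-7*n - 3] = 0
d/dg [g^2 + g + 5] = 2*g + 1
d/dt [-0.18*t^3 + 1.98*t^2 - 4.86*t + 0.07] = -0.54*t^2 + 3.96*t - 4.86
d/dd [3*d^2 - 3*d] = 6*d - 3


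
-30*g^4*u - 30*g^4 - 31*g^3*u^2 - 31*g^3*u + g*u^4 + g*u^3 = (-6*g + u)*(g + u)*(5*g + u)*(g*u + g)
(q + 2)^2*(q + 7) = q^3 + 11*q^2 + 32*q + 28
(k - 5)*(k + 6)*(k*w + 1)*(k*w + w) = k^4*w^2 + 2*k^3*w^2 + k^3*w - 29*k^2*w^2 + 2*k^2*w - 30*k*w^2 - 29*k*w - 30*w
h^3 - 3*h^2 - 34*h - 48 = (h - 8)*(h + 2)*(h + 3)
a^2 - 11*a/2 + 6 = (a - 4)*(a - 3/2)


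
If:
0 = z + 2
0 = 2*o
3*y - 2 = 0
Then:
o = 0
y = 2/3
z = -2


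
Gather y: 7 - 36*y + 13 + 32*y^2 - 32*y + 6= 32*y^2 - 68*y + 26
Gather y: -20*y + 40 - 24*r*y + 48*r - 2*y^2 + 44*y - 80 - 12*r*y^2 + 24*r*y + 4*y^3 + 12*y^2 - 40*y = 48*r + 4*y^3 + y^2*(10 - 12*r) - 16*y - 40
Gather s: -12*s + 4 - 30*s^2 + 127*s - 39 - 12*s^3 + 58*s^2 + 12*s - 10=-12*s^3 + 28*s^2 + 127*s - 45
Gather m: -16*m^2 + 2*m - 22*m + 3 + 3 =-16*m^2 - 20*m + 6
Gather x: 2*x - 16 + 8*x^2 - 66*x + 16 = 8*x^2 - 64*x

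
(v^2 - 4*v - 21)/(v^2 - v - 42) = (v + 3)/(v + 6)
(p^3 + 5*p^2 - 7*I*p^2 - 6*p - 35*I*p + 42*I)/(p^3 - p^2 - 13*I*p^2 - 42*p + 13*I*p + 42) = (p + 6)/(p - 6*I)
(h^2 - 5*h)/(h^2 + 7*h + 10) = h*(h - 5)/(h^2 + 7*h + 10)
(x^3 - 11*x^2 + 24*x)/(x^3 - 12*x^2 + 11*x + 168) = x*(x - 3)/(x^2 - 4*x - 21)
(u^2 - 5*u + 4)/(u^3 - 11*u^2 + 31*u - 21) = (u - 4)/(u^2 - 10*u + 21)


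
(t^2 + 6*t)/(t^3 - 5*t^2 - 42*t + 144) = t/(t^2 - 11*t + 24)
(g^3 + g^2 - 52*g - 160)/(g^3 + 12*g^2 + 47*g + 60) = (g - 8)/(g + 3)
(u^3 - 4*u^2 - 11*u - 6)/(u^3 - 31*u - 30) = (u + 1)/(u + 5)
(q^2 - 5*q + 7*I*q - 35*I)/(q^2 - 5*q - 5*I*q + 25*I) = (q + 7*I)/(q - 5*I)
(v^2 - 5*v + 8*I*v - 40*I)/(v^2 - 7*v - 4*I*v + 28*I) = (v^2 + v*(-5 + 8*I) - 40*I)/(v^2 - v*(7 + 4*I) + 28*I)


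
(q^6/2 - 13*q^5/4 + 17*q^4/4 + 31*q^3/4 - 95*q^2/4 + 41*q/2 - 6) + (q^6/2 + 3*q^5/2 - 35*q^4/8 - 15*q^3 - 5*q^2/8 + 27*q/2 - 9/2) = q^6 - 7*q^5/4 - q^4/8 - 29*q^3/4 - 195*q^2/8 + 34*q - 21/2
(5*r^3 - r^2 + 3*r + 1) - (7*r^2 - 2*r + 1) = 5*r^3 - 8*r^2 + 5*r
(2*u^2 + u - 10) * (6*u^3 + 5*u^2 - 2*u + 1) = 12*u^5 + 16*u^4 - 59*u^3 - 50*u^2 + 21*u - 10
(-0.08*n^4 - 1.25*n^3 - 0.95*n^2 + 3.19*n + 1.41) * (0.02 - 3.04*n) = 0.2432*n^5 + 3.7984*n^4 + 2.863*n^3 - 9.7166*n^2 - 4.2226*n + 0.0282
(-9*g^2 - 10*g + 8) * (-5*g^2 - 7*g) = 45*g^4 + 113*g^3 + 30*g^2 - 56*g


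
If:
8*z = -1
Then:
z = -1/8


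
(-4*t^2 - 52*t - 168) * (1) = -4*t^2 - 52*t - 168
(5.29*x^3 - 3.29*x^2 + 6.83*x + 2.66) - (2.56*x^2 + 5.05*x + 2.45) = 5.29*x^3 - 5.85*x^2 + 1.78*x + 0.21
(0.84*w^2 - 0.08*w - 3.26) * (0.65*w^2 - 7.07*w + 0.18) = 0.546*w^4 - 5.9908*w^3 - 1.4022*w^2 + 23.0338*w - 0.5868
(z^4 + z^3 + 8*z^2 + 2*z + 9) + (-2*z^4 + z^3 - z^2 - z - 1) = -z^4 + 2*z^3 + 7*z^2 + z + 8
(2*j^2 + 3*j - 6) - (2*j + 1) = 2*j^2 + j - 7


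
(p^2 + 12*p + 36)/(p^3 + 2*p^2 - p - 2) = (p^2 + 12*p + 36)/(p^3 + 2*p^2 - p - 2)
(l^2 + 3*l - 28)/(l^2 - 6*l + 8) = (l + 7)/(l - 2)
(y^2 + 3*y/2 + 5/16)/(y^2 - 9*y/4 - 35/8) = (4*y + 1)/(2*(2*y - 7))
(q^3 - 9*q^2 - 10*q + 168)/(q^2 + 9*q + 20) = (q^2 - 13*q + 42)/(q + 5)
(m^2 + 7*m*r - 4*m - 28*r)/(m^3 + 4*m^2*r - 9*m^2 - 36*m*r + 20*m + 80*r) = (m + 7*r)/(m^2 + 4*m*r - 5*m - 20*r)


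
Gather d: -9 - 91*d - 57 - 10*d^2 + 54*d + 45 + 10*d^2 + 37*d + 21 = 0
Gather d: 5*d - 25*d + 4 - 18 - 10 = -20*d - 24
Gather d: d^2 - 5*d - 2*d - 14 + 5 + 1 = d^2 - 7*d - 8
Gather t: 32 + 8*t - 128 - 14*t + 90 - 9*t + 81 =75 - 15*t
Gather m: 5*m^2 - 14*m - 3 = 5*m^2 - 14*m - 3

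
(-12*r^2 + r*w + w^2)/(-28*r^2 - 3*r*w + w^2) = (3*r - w)/(7*r - w)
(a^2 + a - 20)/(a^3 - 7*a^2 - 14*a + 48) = (a^2 + a - 20)/(a^3 - 7*a^2 - 14*a + 48)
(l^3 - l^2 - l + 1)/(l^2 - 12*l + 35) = (l^3 - l^2 - l + 1)/(l^2 - 12*l + 35)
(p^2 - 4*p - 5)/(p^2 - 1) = (p - 5)/(p - 1)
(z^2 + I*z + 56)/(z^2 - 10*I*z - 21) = (z + 8*I)/(z - 3*I)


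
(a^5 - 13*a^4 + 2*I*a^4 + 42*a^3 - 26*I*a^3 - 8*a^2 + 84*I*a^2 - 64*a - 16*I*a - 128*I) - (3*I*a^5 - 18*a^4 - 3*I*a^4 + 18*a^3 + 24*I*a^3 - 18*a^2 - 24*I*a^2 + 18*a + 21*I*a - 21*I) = a^5 - 3*I*a^5 + 5*a^4 + 5*I*a^4 + 24*a^3 - 50*I*a^3 + 10*a^2 + 108*I*a^2 - 82*a - 37*I*a - 107*I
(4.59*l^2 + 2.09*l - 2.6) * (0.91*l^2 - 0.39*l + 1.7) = 4.1769*l^4 + 0.1118*l^3 + 4.6219*l^2 + 4.567*l - 4.42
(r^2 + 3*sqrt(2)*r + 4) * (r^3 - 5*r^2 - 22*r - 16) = r^5 - 5*r^4 + 3*sqrt(2)*r^4 - 15*sqrt(2)*r^3 - 18*r^3 - 66*sqrt(2)*r^2 - 36*r^2 - 88*r - 48*sqrt(2)*r - 64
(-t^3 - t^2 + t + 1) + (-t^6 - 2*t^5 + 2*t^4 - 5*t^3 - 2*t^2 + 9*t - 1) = -t^6 - 2*t^5 + 2*t^4 - 6*t^3 - 3*t^2 + 10*t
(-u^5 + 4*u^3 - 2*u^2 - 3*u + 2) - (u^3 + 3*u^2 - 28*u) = -u^5 + 3*u^3 - 5*u^2 + 25*u + 2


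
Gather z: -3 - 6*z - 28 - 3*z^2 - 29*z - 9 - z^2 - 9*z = -4*z^2 - 44*z - 40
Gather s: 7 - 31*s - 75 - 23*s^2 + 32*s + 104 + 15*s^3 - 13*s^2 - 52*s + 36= 15*s^3 - 36*s^2 - 51*s + 72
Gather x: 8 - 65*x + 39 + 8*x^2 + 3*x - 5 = 8*x^2 - 62*x + 42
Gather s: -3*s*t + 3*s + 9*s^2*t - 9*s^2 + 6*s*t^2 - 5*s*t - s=s^2*(9*t - 9) + s*(6*t^2 - 8*t + 2)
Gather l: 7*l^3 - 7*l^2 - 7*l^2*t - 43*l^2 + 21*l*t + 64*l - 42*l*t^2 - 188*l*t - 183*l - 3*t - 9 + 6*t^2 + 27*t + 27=7*l^3 + l^2*(-7*t - 50) + l*(-42*t^2 - 167*t - 119) + 6*t^2 + 24*t + 18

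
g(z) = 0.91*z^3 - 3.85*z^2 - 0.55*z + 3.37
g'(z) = 2.73*z^2 - 7.7*z - 0.55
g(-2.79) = -44.83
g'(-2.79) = 42.18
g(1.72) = -4.34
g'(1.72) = -5.72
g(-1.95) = -16.94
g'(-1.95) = 24.85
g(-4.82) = -185.33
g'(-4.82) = 99.99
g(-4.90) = -193.43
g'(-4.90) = 102.73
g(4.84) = 13.70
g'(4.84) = 26.13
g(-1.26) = -3.87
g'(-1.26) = 13.49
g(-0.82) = 0.73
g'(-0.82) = 7.60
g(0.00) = 3.37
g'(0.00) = -0.55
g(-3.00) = -54.20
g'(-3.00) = 47.12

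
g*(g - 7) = g^2 - 7*g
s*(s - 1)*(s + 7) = s^3 + 6*s^2 - 7*s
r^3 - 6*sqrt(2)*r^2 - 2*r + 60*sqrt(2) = (r - 5*sqrt(2))*(r - 3*sqrt(2))*(r + 2*sqrt(2))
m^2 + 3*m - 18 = (m - 3)*(m + 6)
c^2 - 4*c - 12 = (c - 6)*(c + 2)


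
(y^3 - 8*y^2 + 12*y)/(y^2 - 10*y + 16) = y*(y - 6)/(y - 8)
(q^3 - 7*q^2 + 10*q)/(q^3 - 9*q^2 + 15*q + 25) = q*(q - 2)/(q^2 - 4*q - 5)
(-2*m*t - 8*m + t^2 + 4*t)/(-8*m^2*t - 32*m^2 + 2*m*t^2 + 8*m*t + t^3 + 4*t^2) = 1/(4*m + t)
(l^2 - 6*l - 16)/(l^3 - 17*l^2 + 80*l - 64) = (l + 2)/(l^2 - 9*l + 8)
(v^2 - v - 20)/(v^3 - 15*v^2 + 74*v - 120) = (v + 4)/(v^2 - 10*v + 24)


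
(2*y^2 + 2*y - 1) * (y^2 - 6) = 2*y^4 + 2*y^3 - 13*y^2 - 12*y + 6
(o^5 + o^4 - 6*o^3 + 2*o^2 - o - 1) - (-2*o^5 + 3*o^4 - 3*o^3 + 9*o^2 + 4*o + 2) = 3*o^5 - 2*o^4 - 3*o^3 - 7*o^2 - 5*o - 3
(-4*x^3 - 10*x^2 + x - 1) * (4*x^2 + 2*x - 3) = -16*x^5 - 48*x^4 - 4*x^3 + 28*x^2 - 5*x + 3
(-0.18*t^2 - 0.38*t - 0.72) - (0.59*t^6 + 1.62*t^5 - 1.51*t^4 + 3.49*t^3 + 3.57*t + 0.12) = -0.59*t^6 - 1.62*t^5 + 1.51*t^4 - 3.49*t^3 - 0.18*t^2 - 3.95*t - 0.84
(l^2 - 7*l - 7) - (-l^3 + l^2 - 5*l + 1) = l^3 - 2*l - 8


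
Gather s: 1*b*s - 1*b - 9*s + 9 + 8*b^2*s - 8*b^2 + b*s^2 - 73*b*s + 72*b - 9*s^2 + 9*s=-8*b^2 + 71*b + s^2*(b - 9) + s*(8*b^2 - 72*b) + 9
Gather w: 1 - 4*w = 1 - 4*w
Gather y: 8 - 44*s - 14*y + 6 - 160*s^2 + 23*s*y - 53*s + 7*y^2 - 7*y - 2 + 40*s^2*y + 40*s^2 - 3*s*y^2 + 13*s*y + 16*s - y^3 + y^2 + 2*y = -120*s^2 - 81*s - y^3 + y^2*(8 - 3*s) + y*(40*s^2 + 36*s - 19) + 12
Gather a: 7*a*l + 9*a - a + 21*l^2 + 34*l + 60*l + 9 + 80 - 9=a*(7*l + 8) + 21*l^2 + 94*l + 80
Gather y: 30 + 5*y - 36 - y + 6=4*y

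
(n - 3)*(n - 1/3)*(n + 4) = n^3 + 2*n^2/3 - 37*n/3 + 4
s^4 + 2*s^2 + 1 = (s - I)*(s + I)*(-I*s + 1)*(I*s + 1)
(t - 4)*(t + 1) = t^2 - 3*t - 4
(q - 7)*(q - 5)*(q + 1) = q^3 - 11*q^2 + 23*q + 35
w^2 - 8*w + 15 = (w - 5)*(w - 3)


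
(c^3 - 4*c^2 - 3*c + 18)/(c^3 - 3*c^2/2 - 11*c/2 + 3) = 2*(c - 3)/(2*c - 1)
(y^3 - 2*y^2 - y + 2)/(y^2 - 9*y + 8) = (y^2 - y - 2)/(y - 8)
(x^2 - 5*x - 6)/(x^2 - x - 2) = (x - 6)/(x - 2)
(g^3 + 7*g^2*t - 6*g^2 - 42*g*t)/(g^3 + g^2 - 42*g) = (g + 7*t)/(g + 7)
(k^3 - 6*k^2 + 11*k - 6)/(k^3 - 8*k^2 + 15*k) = (k^2 - 3*k + 2)/(k*(k - 5))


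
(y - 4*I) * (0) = 0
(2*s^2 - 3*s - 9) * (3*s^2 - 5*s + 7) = 6*s^4 - 19*s^3 + 2*s^2 + 24*s - 63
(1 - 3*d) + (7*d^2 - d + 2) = 7*d^2 - 4*d + 3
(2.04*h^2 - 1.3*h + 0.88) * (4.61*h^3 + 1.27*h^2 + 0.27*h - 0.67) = 9.4044*h^5 - 3.4022*h^4 + 2.9566*h^3 - 0.6002*h^2 + 1.1086*h - 0.5896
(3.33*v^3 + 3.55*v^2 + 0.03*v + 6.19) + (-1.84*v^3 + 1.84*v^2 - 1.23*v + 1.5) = 1.49*v^3 + 5.39*v^2 - 1.2*v + 7.69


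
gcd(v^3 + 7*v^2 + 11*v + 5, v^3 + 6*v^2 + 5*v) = v^2 + 6*v + 5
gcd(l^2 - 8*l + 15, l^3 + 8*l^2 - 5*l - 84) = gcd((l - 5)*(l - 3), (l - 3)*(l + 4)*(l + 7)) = l - 3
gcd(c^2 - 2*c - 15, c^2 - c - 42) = 1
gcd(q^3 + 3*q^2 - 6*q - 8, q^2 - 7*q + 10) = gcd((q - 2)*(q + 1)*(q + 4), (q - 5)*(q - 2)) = q - 2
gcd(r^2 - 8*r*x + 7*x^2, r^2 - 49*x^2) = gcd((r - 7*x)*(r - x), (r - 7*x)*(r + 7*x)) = -r + 7*x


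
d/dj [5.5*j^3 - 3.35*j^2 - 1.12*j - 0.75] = 16.5*j^2 - 6.7*j - 1.12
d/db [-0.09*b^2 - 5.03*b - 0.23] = -0.18*b - 5.03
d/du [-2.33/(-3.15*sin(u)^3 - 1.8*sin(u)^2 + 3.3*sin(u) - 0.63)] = (-22.0185*sin(u)^2 - 8.388*sin(u) + 7.689)*cos(u)/(3.15*sin(u)^3 + 1.8*sin(u)^2 - 3.3*sin(u) + 0.63)^2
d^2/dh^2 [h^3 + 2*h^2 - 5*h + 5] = 6*h + 4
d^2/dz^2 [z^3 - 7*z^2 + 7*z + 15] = 6*z - 14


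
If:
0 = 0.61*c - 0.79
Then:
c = 1.30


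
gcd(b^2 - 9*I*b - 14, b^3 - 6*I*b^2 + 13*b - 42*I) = b^2 - 9*I*b - 14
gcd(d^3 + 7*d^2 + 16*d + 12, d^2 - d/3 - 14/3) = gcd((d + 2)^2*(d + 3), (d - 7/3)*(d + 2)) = d + 2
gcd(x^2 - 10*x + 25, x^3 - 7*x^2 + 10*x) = x - 5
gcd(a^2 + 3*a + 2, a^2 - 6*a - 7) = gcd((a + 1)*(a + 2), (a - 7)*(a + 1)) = a + 1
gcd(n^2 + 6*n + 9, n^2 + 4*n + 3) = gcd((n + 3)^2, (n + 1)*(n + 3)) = n + 3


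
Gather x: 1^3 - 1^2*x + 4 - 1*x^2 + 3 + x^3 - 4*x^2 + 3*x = x^3 - 5*x^2 + 2*x + 8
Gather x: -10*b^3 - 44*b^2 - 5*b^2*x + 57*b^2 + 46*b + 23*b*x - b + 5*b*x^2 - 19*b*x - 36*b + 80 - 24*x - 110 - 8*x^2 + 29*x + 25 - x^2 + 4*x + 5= -10*b^3 + 13*b^2 + 9*b + x^2*(5*b - 9) + x*(-5*b^2 + 4*b + 9)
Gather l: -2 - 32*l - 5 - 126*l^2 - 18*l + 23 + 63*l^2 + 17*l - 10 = -63*l^2 - 33*l + 6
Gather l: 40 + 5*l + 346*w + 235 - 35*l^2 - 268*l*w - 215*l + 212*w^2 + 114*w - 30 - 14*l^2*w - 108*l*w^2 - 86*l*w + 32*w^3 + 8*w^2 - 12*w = l^2*(-14*w - 35) + l*(-108*w^2 - 354*w - 210) + 32*w^3 + 220*w^2 + 448*w + 245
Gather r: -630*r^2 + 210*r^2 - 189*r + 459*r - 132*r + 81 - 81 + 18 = -420*r^2 + 138*r + 18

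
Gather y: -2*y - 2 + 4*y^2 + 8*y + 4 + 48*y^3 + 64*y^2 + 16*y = 48*y^3 + 68*y^2 + 22*y + 2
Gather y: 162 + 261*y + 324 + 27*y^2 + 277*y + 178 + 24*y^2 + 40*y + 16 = 51*y^2 + 578*y + 680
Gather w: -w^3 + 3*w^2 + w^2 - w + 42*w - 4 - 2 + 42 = -w^3 + 4*w^2 + 41*w + 36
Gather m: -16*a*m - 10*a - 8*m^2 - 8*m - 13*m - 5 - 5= -10*a - 8*m^2 + m*(-16*a - 21) - 10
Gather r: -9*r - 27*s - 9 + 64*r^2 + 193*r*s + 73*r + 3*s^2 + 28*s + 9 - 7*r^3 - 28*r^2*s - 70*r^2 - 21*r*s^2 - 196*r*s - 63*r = -7*r^3 + r^2*(-28*s - 6) + r*(-21*s^2 - 3*s + 1) + 3*s^2 + s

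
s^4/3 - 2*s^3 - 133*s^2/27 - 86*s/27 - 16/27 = (s/3 + 1/3)*(s - 8)*(s + 1/3)*(s + 2/3)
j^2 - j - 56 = (j - 8)*(j + 7)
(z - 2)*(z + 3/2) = z^2 - z/2 - 3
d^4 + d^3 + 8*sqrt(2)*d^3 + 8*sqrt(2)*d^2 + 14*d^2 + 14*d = d*(d + 1)*(d + sqrt(2))*(d + 7*sqrt(2))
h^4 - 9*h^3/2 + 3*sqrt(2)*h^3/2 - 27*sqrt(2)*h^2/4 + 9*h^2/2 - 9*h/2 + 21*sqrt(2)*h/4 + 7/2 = (h - 7/2)*(h - 1)*(h + sqrt(2)/2)*(h + sqrt(2))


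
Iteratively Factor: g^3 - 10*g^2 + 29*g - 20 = (g - 5)*(g^2 - 5*g + 4) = (g - 5)*(g - 1)*(g - 4)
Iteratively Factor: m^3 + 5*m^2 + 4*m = (m + 1)*(m^2 + 4*m) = m*(m + 1)*(m + 4)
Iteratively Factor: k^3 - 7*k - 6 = (k + 1)*(k^2 - k - 6) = (k - 3)*(k + 1)*(k + 2)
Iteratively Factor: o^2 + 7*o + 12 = (o + 3)*(o + 4)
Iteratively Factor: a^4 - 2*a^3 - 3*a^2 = (a)*(a^3 - 2*a^2 - 3*a) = a*(a - 3)*(a^2 + a) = a^2*(a - 3)*(a + 1)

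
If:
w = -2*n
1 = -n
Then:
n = -1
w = 2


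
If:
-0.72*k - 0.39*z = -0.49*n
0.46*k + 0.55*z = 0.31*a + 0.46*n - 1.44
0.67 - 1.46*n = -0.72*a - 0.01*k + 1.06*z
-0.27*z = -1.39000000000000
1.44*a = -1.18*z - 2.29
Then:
No Solution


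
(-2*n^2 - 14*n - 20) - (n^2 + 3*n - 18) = -3*n^2 - 17*n - 2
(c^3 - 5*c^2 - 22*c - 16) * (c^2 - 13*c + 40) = c^5 - 18*c^4 + 83*c^3 + 70*c^2 - 672*c - 640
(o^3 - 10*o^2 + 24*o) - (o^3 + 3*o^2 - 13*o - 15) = -13*o^2 + 37*o + 15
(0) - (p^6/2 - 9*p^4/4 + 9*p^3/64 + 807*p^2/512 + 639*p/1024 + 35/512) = -p^6/2 + 9*p^4/4 - 9*p^3/64 - 807*p^2/512 - 639*p/1024 - 35/512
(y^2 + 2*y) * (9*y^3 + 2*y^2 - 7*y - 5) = 9*y^5 + 20*y^4 - 3*y^3 - 19*y^2 - 10*y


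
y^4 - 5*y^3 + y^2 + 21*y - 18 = (y - 3)^2*(y - 1)*(y + 2)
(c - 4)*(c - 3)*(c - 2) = c^3 - 9*c^2 + 26*c - 24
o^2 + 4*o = o*(o + 4)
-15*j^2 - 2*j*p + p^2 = (-5*j + p)*(3*j + p)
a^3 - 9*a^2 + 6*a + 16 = (a - 8)*(a - 2)*(a + 1)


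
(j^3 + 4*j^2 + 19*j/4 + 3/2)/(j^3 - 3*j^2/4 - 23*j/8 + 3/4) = 2*(2*j^2 + 5*j + 2)/(4*j^2 - 9*j + 2)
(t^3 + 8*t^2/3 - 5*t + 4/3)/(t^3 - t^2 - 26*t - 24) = (3*t^2 - 4*t + 1)/(3*(t^2 - 5*t - 6))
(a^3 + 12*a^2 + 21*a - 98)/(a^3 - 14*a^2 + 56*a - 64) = (a^2 + 14*a + 49)/(a^2 - 12*a + 32)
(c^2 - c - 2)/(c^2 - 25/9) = 9*(c^2 - c - 2)/(9*c^2 - 25)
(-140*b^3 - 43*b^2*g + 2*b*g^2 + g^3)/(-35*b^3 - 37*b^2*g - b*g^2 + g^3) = (4*b + g)/(b + g)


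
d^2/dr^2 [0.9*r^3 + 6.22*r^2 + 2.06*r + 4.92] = 5.4*r + 12.44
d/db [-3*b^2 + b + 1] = 1 - 6*b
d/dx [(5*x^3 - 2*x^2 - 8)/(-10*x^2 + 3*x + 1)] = (-50*x^4 + 30*x^3 + 9*x^2 - 164*x + 24)/(100*x^4 - 60*x^3 - 11*x^2 + 6*x + 1)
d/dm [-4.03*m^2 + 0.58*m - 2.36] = 0.58 - 8.06*m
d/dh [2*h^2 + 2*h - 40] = 4*h + 2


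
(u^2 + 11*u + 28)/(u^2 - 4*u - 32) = (u + 7)/(u - 8)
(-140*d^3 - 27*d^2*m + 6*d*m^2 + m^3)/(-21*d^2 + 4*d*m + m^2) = (20*d^2 + d*m - m^2)/(3*d - m)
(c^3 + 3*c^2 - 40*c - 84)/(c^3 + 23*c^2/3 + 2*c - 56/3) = 3*(c - 6)/(3*c - 4)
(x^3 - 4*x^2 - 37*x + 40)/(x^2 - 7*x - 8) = (x^2 + 4*x - 5)/(x + 1)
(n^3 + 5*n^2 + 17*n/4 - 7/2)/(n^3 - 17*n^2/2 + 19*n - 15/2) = (n^2 + 11*n/2 + 7)/(n^2 - 8*n + 15)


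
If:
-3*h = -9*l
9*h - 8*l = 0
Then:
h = 0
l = 0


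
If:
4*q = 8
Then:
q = 2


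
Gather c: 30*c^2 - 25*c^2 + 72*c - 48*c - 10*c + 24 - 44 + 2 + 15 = 5*c^2 + 14*c - 3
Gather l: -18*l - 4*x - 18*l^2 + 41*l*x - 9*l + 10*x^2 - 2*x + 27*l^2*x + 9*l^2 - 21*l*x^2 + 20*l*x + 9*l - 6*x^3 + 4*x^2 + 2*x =l^2*(27*x - 9) + l*(-21*x^2 + 61*x - 18) - 6*x^3 + 14*x^2 - 4*x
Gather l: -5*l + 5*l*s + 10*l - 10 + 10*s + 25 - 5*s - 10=l*(5*s + 5) + 5*s + 5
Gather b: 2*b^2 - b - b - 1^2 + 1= 2*b^2 - 2*b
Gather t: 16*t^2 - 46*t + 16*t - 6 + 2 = 16*t^2 - 30*t - 4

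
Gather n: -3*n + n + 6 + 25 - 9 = 22 - 2*n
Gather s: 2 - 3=-1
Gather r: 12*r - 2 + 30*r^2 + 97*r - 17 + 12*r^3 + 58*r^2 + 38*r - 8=12*r^3 + 88*r^2 + 147*r - 27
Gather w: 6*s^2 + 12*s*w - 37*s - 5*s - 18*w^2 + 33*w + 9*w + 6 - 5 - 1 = 6*s^2 - 42*s - 18*w^2 + w*(12*s + 42)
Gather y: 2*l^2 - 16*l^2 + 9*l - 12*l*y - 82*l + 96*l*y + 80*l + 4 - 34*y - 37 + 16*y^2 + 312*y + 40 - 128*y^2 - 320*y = -14*l^2 + 7*l - 112*y^2 + y*(84*l - 42) + 7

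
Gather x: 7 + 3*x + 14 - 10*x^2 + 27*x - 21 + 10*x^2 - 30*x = 0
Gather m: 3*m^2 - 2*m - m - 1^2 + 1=3*m^2 - 3*m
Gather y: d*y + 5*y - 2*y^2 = -2*y^2 + y*(d + 5)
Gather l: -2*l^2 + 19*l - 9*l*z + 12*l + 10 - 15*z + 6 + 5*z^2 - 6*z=-2*l^2 + l*(31 - 9*z) + 5*z^2 - 21*z + 16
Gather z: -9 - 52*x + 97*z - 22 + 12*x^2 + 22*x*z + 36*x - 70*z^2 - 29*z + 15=12*x^2 - 16*x - 70*z^2 + z*(22*x + 68) - 16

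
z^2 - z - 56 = (z - 8)*(z + 7)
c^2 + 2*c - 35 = (c - 5)*(c + 7)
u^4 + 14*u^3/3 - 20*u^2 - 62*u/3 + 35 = (u - 3)*(u - 1)*(u + 5/3)*(u + 7)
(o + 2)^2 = o^2 + 4*o + 4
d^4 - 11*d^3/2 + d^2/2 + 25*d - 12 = (d - 4)*(d - 3)*(d - 1/2)*(d + 2)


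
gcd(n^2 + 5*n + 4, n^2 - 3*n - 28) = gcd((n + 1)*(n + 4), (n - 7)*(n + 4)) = n + 4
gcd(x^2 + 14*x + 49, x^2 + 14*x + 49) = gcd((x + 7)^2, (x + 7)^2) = x^2 + 14*x + 49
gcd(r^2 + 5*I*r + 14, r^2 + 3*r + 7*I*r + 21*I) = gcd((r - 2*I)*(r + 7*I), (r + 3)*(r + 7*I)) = r + 7*I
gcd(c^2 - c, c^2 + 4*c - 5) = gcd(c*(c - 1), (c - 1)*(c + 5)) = c - 1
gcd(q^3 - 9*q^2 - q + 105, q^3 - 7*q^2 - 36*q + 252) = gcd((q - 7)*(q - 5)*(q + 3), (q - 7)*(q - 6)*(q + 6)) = q - 7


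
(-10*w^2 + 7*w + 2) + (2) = -10*w^2 + 7*w + 4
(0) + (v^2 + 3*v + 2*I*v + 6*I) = v^2 + 3*v + 2*I*v + 6*I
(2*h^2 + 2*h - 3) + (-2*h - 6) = 2*h^2 - 9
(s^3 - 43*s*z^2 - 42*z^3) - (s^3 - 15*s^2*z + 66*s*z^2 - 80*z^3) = 15*s^2*z - 109*s*z^2 + 38*z^3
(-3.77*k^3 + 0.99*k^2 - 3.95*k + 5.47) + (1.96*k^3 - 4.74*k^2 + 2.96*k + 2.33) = -1.81*k^3 - 3.75*k^2 - 0.99*k + 7.8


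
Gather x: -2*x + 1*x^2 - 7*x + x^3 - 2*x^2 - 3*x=x^3 - x^2 - 12*x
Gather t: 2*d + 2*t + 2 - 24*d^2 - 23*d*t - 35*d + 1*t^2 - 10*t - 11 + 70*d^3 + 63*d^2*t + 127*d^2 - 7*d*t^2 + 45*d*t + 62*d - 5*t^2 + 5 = 70*d^3 + 103*d^2 + 29*d + t^2*(-7*d - 4) + t*(63*d^2 + 22*d - 8) - 4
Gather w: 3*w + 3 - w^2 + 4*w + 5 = -w^2 + 7*w + 8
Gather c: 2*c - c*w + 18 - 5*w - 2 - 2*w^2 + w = c*(2 - w) - 2*w^2 - 4*w + 16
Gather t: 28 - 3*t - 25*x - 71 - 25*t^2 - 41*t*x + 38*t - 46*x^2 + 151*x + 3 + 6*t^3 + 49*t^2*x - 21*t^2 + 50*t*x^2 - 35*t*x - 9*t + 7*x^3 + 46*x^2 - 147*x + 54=6*t^3 + t^2*(49*x - 46) + t*(50*x^2 - 76*x + 26) + 7*x^3 - 21*x + 14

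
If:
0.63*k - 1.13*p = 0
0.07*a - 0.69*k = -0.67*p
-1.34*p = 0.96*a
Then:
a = 0.00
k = 0.00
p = 0.00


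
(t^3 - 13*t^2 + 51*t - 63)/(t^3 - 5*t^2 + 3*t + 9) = (t - 7)/(t + 1)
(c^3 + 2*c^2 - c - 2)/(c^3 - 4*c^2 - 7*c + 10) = (c + 1)/(c - 5)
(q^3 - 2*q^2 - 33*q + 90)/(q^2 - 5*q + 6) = (q^2 + q - 30)/(q - 2)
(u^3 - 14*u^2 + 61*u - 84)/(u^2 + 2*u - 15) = (u^2 - 11*u + 28)/(u + 5)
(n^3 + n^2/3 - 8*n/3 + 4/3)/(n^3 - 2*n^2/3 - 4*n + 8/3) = (n - 1)/(n - 2)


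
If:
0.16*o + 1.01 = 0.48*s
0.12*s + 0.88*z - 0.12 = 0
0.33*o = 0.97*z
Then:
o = -0.39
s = 1.97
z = -0.13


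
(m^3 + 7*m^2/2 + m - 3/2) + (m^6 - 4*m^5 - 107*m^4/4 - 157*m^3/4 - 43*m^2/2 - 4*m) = m^6 - 4*m^5 - 107*m^4/4 - 153*m^3/4 - 18*m^2 - 3*m - 3/2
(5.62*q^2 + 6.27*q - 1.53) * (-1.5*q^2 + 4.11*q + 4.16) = -8.43*q^4 + 13.6932*q^3 + 51.4439*q^2 + 19.7949*q - 6.3648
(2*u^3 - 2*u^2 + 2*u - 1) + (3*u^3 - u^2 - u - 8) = 5*u^3 - 3*u^2 + u - 9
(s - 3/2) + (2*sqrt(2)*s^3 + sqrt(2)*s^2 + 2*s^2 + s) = 2*sqrt(2)*s^3 + sqrt(2)*s^2 + 2*s^2 + 2*s - 3/2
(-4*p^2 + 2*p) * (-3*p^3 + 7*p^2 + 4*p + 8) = 12*p^5 - 34*p^4 - 2*p^3 - 24*p^2 + 16*p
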